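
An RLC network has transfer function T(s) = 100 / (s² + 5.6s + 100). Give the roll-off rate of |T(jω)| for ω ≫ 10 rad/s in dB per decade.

-40 dB/decade

With 0 zeros and 2 poles, the high-frequency asymptotic slope is 20 × (0 − 2) = -40 dB/decade.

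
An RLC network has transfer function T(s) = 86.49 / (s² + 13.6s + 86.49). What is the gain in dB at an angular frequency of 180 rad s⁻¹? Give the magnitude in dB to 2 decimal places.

-51.47 dB

|(j180)² + 13.6(j180) + 86.49| = |-32314 + j2448| = 3.241e+04
|T(j180)| = 86.49 / 3.241e+04 = 0.0026689
20 log₁₀(0.0026689) = -51.473 dB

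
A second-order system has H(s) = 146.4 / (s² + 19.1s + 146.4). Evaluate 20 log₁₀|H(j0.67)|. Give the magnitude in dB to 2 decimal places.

|(j0.67)² + 19.1(j0.67) + 146.4| = |145.95 + j12.797| = 146.5
|H(j0.67)| = 146.4 / 146.5 = 0.99924
20 log₁₀(0.99924) = -0.007 dB

-0.01 dB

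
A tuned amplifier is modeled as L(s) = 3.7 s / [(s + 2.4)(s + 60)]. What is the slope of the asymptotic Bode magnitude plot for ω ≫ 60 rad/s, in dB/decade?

-20 dB/decade

With 1 zero and 2 poles, the high-frequency asymptotic slope is 20 × (1 − 2) = -20 dB/decade.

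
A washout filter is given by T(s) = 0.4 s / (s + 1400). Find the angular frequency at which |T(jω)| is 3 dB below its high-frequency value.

1400 rad/sec

For a single-pole high-pass, the −3 dB point is at the pole: ω = 1400 rad/sec.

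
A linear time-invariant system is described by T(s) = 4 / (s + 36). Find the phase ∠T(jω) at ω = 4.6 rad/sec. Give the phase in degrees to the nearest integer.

∠(j4.6 + 36) = arctan(4.6/36) = 7.28°
∠T(j4.6) = −7.28° = -7.28°

-7°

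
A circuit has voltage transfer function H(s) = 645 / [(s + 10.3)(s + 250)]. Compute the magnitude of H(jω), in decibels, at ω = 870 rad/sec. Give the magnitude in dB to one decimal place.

-61.7 dB

|j870 + 10.3| = √(870² + 10.3²) = 870.1
|j870 + 250| = √(870² + 250²) = 905.2
|H(j870)| = 645 / (870.1 × 905.2) = 0.00081896
20 log₁₀(0.00081896) = -61.73 dB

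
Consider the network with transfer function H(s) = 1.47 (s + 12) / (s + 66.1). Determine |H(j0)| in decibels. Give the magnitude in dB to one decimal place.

-11.5 dB

H(0) = 1.47 × 12 / 66.1 = 0.26687
20 log₁₀(0.26687) = -11.47 dB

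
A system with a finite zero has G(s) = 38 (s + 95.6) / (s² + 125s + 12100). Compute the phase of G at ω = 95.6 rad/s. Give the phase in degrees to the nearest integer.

∠(j95.6 + 95.6) = arctan(95.6/95.6) = 45.00°
∠[(j95.6)² + 125(j95.6) + 12100] = ∠[2960.6 + j11950] = 76.09°
∠G(j95.6) = 45.00° − 76.09° = -31.09°

-31°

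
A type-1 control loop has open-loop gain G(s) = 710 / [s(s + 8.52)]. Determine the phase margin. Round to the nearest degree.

Gain crossover: |G(jω)| = 1 at ω ≈ 26 rad/s.
∠G(j26) = −90° − arctan(26/8.52) ≈ -161.84°
PM = 180° + (-161.84°) = 18.16°

18°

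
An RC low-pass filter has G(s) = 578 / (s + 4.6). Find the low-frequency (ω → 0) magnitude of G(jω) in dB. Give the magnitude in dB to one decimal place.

G(0) = 578 / 4.6 = 125.65
20 log₁₀(125.65) = 41.98 dB

42.0 dB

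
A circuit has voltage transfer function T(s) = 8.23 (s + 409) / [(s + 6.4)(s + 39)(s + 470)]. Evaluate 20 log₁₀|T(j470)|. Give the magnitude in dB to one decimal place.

|j470 + 409| = √(470² + 409²) = 623
|j470 + 6.4| = √(470² + 6.4²) = 470
|j470 + 39| = √(470² + 39²) = 471.6
|j470 + 470| = √(470² + 470²) = 664.7
|T(j470)| = 8.23 × 623 / (470 × 471.6 × 664.7) = 3.48e-05
20 log₁₀(3.48e-05) = -89.17 dB

-89.2 dB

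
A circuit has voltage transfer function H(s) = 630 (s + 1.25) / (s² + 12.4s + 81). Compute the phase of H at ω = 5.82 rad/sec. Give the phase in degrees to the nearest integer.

∠(j5.82 + 1.25) = arctan(5.82/1.25) = 77.88°
∠[(j5.82)² + 12.4(j5.82) + 81] = ∠[47.128 + j72.168] = 56.85°
∠H(j5.82) = 77.88° − 56.85° = 21.02°

21°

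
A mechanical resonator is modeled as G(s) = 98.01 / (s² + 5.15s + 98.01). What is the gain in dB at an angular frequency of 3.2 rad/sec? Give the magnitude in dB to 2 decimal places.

0.81 dB

|(j3.2)² + 5.15(j3.2) + 98.01| = |87.77 + j16.48| = 89.3
|G(j3.2)| = 98.01 / 89.3 = 1.0975
20 log₁₀(1.0975) = 0.808 dB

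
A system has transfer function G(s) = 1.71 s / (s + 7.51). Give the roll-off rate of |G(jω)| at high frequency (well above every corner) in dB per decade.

0 dB/decade

With 1 zero and 1 pole, the high-frequency asymptotic slope is 20 × (1 − 1) = 0 dB/decade.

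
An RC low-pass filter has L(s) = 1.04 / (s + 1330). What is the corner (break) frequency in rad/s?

The single real pole at s = −1330 gives a corner at ω = 1330 rad/s.

1330 rad/s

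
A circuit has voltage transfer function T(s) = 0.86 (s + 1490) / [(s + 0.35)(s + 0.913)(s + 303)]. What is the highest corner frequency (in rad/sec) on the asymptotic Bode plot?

Break frequencies occur at each pole and zero magnitude: 0.35 rad/sec, 0.913 rad/sec, 303 rad/sec, 1490 rad/sec.
The highest is 1490 rad/sec.

1490 rad/sec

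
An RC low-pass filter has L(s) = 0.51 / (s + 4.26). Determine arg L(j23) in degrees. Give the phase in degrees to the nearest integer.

-80 deg

∠(j23 + 4.26) = arctan(23/4.26) = 79.51°
∠L(j23) = −79.51° = -79.51°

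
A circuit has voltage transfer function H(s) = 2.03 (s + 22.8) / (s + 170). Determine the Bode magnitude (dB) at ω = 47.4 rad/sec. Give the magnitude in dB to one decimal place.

-4.4 dB

|j47.4 + 22.8| = √(47.4² + 22.8²) = 52.6
|j47.4 + 170| = √(47.4² + 170²) = 176.5
|H(j47.4)| = 2.03 × 52.6 / 176.5 = 0.60501
20 log₁₀(0.60501) = -4.36 dB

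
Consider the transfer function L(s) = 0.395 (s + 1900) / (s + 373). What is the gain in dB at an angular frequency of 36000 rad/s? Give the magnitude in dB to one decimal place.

-8.1 dB

|j36000 + 1900| = √(36000² + 1900²) = 3.605e+04
|j36000 + 373| = √(36000² + 373²) = 3.6e+04
|L(j36000)| = 0.395 × 3.605e+04 / 3.6e+04 = 0.39553
20 log₁₀(0.39553) = -8.06 dB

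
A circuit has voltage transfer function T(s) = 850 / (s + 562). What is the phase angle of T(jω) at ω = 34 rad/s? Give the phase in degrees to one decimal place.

-3.5°

∠(j34 + 562) = arctan(34/562) = 3.46°
∠T(j34) = −3.46° = -3.46°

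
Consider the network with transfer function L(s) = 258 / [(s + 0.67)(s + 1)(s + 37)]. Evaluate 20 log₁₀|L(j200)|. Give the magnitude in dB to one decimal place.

|j200 + 0.67| = √(200² + 0.67²) = 200
|j200 + 1| = √(200² + 1²) = 200
|j200 + 37| = √(200² + 37²) = 203.4
|L(j200)| = 258 / (200 × 200 × 203.4) = 3.1711e-05
20 log₁₀(3.1711e-05) = -89.98 dB

-90.0 dB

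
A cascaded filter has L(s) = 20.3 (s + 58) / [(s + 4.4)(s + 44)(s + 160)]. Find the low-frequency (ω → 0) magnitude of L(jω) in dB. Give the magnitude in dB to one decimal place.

-28.4 dB

L(0) = 20.3 × 58 / (4.4 × 44 × 160) = 0.03801
20 log₁₀(0.03801) = -28.40 dB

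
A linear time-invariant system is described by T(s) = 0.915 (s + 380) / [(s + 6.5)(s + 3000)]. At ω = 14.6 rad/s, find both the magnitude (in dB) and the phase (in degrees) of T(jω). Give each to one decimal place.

|j14.6 + 380| = √(14.6² + 380²) = 380.3
|j14.6 + 6.5| = √(14.6² + 6.5²) = 15.98
|j14.6 + 3000| = √(14.6² + 3000²) = 3000
|T(j14.6)| = 0.915 × 380.3 / (15.98 × 3000) = 0.0072574
20 log₁₀(0.0072574) = -42.78 dB
∠(j14.6 + 380) = arctan(14.6/380) = 2.20°
∠(j14.6 + 6.5) = arctan(14.6/6.5) = 66.00°
∠(j14.6 + 3000) = arctan(14.6/3000) = 0.28°
∠T(j14.6) = 2.20° − (66.00° + 0.28°) = -64.08°

|T| = -42.8 dB, ∠T = -64.1°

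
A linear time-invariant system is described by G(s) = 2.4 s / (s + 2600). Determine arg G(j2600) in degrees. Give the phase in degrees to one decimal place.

∠(j2600) = 90.00°
∠(j2600 + 2600) = arctan(2600/2600) = 45.00°
∠G(j2600) = 90.00° − 45.00° = 45.00°

45.0°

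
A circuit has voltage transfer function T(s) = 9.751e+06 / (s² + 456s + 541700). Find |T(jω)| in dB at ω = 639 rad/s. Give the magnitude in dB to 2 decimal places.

29.67 dB

|(j639)² + 456(j639) + 541700| = |1.3338e+05 + j2.9138e+05| = 3.205e+05
|T(j639)| = 9.751e+06 / 3.205e+05 = 30.428
20 log₁₀(30.428) = 29.666 dB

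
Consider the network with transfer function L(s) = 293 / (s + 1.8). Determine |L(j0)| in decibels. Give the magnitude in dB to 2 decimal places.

L(0) = 293 / 1.8 = 162.78
20 log₁₀(162.78) = 44.232 dB

44.23 dB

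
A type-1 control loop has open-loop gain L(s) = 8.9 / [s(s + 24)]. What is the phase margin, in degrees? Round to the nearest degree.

Gain crossover: |L(jω)| = 1 at ω ≈ 0.371 rad/sec.
∠L(j0.371) = −90° − arctan(0.371/24) ≈ -90.89°
PM = 180° + (-90.89°) = 89.11°

89°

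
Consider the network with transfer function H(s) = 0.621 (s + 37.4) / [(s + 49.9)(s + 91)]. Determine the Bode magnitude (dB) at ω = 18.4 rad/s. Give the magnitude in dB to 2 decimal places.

-45.61 dB

|j18.4 + 37.4| = √(18.4² + 37.4²) = 41.68
|j18.4 + 49.9| = √(18.4² + 49.9²) = 53.18
|j18.4 + 91| = √(18.4² + 91²) = 92.84
|H(j18.4)| = 0.621 × 41.68 / (53.18 × 92.84) = 0.0052421
20 log₁₀(0.0052421) = -45.610 dB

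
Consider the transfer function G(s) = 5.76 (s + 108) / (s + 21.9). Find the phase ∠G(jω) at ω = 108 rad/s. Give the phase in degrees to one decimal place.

∠(j108 + 108) = arctan(108/108) = 45.00°
∠(j108 + 21.9) = arctan(108/21.9) = 78.54°
∠G(j108) = 45.00° − 78.54° = -33.54°

-33.5°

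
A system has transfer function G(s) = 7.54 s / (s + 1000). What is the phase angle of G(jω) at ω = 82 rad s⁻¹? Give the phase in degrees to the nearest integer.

∠(j82) = 90.00°
∠(j82 + 1000) = arctan(82/1000) = 4.69°
∠G(j82) = 90.00° − 4.69° = 85.31°

85°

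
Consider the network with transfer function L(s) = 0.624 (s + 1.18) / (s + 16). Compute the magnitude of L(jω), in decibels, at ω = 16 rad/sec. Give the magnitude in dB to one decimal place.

|j16 + 1.18| = √(16² + 1.18²) = 16.04
|j16 + 16| = √(16² + 16²) = 22.63
|L(j16)| = 0.624 × 16.04 / 22.63 = 0.44243
20 log₁₀(0.44243) = -7.08 dB

-7.1 dB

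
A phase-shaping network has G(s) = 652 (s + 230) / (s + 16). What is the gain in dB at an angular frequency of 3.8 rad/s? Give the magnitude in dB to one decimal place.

|j3.8 + 230| = √(3.8² + 230²) = 230
|j3.8 + 16| = √(3.8² + 16²) = 16.45
|G(j3.8)| = 652 × 230 / 16.45 = 9120.1
20 log₁₀(9120.1) = 79.20 dB

79.2 dB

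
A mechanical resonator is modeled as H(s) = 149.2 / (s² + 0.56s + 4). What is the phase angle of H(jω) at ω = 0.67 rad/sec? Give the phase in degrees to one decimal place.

-6.0°

∠[(j0.67)² + 0.56(j0.67) + 4] = ∠[3.5511 + j0.3752] = 6.03°
∠H(j0.67) = −6.03° = -6.03°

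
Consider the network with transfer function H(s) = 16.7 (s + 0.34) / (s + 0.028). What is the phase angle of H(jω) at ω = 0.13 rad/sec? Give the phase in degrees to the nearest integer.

∠(j0.13 + 0.34) = arctan(0.13/0.34) = 20.92°
∠(j0.13 + 0.028) = arctan(0.13/0.028) = 77.85°
∠H(j0.13) = 20.92° − 77.85° = -56.92°

-57°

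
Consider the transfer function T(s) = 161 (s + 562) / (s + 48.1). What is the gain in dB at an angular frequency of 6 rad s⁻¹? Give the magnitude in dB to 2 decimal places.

|j6 + 562| = √(6² + 562²) = 562
|j6 + 48.1| = √(6² + 48.1²) = 48.47
|T(j6)| = 161 × 562 / 48.47 = 1866.8
20 log₁₀(1866.8) = 65.422 dB

65.42 dB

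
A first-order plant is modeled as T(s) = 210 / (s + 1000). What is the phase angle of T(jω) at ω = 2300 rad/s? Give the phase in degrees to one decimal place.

∠(j2300 + 1000) = arctan(2300/1000) = 66.50°
∠T(j2300) = −66.50° = -66.50°

-66.5°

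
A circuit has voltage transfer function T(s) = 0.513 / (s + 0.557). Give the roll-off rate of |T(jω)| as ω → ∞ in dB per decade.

With 0 zeros and 1 pole, the high-frequency asymptotic slope is 20 × (0 − 1) = -20 dB/decade.

-20 dB/decade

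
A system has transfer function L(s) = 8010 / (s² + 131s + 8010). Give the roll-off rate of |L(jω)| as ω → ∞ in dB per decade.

-40 dB/decade

With 0 zeros and 2 poles, the high-frequency asymptotic slope is 20 × (0 − 2) = -40 dB/decade.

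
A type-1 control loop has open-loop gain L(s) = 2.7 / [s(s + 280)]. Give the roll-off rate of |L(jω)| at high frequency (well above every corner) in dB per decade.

With 0 zeros and 2 poles, the high-frequency asymptotic slope is 20 × (0 − 2) = -40 dB/decade.

-40 dB/decade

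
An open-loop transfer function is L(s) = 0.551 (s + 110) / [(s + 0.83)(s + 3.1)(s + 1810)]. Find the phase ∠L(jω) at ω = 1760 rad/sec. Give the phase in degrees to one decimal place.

∠(j1760 + 110) = arctan(1760/110) = 86.42°
∠(j1760 + 0.83) = arctan(1760/0.83) = 89.97°
∠(j1760 + 3.1) = arctan(1760/3.1) = 89.90°
∠(j1760 + 1810) = arctan(1760/1810) = 44.20°
∠L(j1760) = 86.42° − (89.97° + 89.90° + 44.20°) = -137.65°

-137.6°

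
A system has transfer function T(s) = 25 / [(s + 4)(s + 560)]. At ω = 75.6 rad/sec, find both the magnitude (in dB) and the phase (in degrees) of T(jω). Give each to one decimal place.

|j75.6 + 4| = √(75.6² + 4²) = 75.71
|j75.6 + 560| = √(75.6² + 560²) = 565.1
|T(j75.6)| = 25 / (75.71 × 565.1) = 0.00058439
20 log₁₀(0.00058439) = -64.67 dB
∠(j75.6 + 4) = arctan(75.6/4) = 86.97°
∠(j75.6 + 560) = arctan(75.6/560) = 7.69°
∠T(j75.6) = − (86.97° + 7.69°) = -94.66°

|T| = -64.7 dB, ∠T = -94.7°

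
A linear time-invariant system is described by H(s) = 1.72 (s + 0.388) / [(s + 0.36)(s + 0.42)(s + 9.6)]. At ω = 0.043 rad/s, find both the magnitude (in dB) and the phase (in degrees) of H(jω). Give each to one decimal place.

|j0.043 + 0.388| = √(0.043² + 0.388²) = 0.3904
|j0.043 + 0.36| = √(0.043² + 0.36²) = 0.3626
|j0.043 + 0.42| = √(0.043² + 0.42²) = 0.4222
|j0.043 + 9.6| = √(0.043² + 9.6²) = 9.6
|H(j0.043)| = 1.72 × 0.3904 / (0.3626 × 0.4222 × 9.6) = 0.45692
20 log₁₀(0.45692) = -6.80 dB
∠(j0.043 + 0.388) = arctan(0.043/0.388) = 6.32°
∠(j0.043 + 0.36) = arctan(0.043/0.36) = 6.81°
∠(j0.043 + 0.42) = arctan(0.043/0.42) = 5.85°
∠(j0.043 + 9.6) = arctan(0.043/9.6) = 0.26°
∠H(j0.043) = 6.32° − (6.81° + 5.85° + 0.26°) = -6.59°

|H| = -6.8 dB, ∠H = -6.6°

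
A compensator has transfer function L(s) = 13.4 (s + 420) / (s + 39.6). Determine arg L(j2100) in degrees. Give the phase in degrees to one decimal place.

∠(j2100 + 420) = arctan(2100/420) = 78.69°
∠(j2100 + 39.6) = arctan(2100/39.6) = 88.92°
∠L(j2100) = 78.69° − 88.92° = -10.23°

-10.2 deg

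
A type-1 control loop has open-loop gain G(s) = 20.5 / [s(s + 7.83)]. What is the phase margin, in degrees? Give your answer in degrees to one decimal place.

Gain crossover: |G(jω)| = 1 at ω ≈ 2.49 rad s⁻¹.
∠G(j2.49) = −90° − arctan(2.49/7.83) ≈ -107.67°
PM = 180° + (-107.67°) = 72.33°

72.3 deg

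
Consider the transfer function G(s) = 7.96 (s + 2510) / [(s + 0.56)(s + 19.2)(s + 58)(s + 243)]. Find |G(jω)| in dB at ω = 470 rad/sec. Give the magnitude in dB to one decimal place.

-128.7 dB

|j470 + 2510| = √(470² + 2510²) = 2554
|j470 + 0.56| = √(470² + 0.56²) = 470
|j470 + 19.2| = √(470² + 19.2²) = 470.4
|j470 + 58| = √(470² + 58²) = 473.6
|j470 + 243| = √(470² + 243²) = 529.1
|G(j470)| = 7.96 × 2554 / (470 × 470.4 × 473.6 × 529.1) = 3.6694e-07
20 log₁₀(3.6694e-07) = -128.71 dB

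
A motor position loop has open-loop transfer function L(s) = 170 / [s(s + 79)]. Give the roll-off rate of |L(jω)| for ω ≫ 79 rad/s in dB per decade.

With 0 zeros and 2 poles, the high-frequency asymptotic slope is 20 × (0 − 2) = -40 dB/decade.

-40 dB/decade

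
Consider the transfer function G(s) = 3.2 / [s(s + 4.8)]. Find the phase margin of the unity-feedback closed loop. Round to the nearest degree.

82°

Gain crossover: |G(jω)| = 1 at ω ≈ 0.66 rad s⁻¹.
∠G(j0.66) = −90° − arctan(0.66/4.8) ≈ -97.83°
PM = 180° + (-97.83°) = 82.17°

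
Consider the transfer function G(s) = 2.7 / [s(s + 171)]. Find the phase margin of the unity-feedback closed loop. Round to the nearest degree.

Gain crossover: |G(jω)| = 1 at ω ≈ 0.0158 rad s⁻¹.
∠G(j0.0158) = −90° − arctan(0.0158/171) ≈ -90.01°
PM = 180° + (-90.01°) = 89.99°

90°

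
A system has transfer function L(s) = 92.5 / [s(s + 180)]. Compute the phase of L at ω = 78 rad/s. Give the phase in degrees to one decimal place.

∠(j78 + 180) = arctan(78/180) = 23.43°
∠(j78) = 90.00°
∠L(j78) = − (23.43° + 90.00°) = -113.43°

-113.4°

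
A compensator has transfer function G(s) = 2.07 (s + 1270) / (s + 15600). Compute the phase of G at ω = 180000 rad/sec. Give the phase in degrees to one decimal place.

4.5 deg

∠(j180000 + 1270) = arctan(180000/1270) = 89.60°
∠(j180000 + 15600) = arctan(180000/15600) = 85.05°
∠G(j180000) = 89.60° − 85.05° = 4.55°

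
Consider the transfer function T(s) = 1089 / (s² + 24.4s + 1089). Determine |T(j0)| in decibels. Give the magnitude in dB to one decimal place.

T(0) = 1089 / 1089 = 1
20 log₁₀(1) = 0.00 dB

0.0 dB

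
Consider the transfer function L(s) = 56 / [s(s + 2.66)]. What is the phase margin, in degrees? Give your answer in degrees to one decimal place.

Gain crossover: |L(jω)| = 1 at ω ≈ 7.25 rad/sec.
∠L(j7.25) = −90° − arctan(7.25/2.66) ≈ -159.85°
PM = 180° + (-159.85°) = 20.15°

20.1°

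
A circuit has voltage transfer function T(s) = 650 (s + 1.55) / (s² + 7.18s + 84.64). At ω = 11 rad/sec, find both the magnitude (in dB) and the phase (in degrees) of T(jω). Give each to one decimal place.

|T| = 38.4 dB, ∠T = -32.7°

|j11 + 1.55| = √(11² + 1.55²) = 11.11
|(j11)² + 7.18(j11) + 84.64| = |-36.36 + j78.98| = 86.95
|T(j11)| = 650 × 11.11 / 86.95 = 83.046
20 log₁₀(83.046) = 38.39 dB
∠(j11 + 1.55) = arctan(11/1.55) = 81.98°
∠[(j11)² + 7.18(j11) + 84.64] = ∠[-36.36 + j78.98] = 114.72°
∠T(j11) = 81.98° − 114.72° = -32.74°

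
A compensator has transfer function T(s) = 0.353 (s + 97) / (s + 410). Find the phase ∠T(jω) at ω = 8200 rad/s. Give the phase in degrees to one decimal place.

2.2 deg

∠(j8200 + 97) = arctan(8200/97) = 89.32°
∠(j8200 + 410) = arctan(8200/410) = 87.14°
∠T(j8200) = 89.32° − 87.14° = 2.18°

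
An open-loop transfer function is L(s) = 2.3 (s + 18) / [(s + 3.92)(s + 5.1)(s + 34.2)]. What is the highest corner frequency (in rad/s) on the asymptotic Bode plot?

Break frequencies occur at each pole and zero magnitude: 3.92 rad/s, 5.1 rad/s, 18 rad/s, 34.2 rad/s.
The highest is 34.2 rad/s.

34.2 rad/s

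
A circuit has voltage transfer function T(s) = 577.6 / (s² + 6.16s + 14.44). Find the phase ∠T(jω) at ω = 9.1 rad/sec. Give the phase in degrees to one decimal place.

∠[(j9.1)² + 6.16(j9.1) + 14.44] = ∠[-68.37 + j56.056] = 140.65°
∠T(j9.1) = −140.65° = -140.65°

-140.7°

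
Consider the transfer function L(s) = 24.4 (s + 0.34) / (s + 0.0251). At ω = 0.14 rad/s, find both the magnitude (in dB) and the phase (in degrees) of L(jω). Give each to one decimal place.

|L| = 36.0 dB, ∠L = -57.5°

|j0.14 + 0.34| = √(0.14² + 0.34²) = 0.3677
|j0.14 + 0.0251| = √(0.14² + 0.0251²) = 0.1422
|L(j0.14)| = 24.4 × 0.3677 / 0.1422 = 63.078
20 log₁₀(63.078) = 36.00 dB
∠(j0.14 + 0.34) = arctan(0.14/0.34) = 22.38°
∠(j0.14 + 0.0251) = arctan(0.14/0.0251) = 79.84°
∠L(j0.14) = 22.38° − 79.84° = -57.46°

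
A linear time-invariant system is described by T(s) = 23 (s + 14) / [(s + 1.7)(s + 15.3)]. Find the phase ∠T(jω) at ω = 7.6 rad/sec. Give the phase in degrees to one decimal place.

-75.3°

∠(j7.6 + 14) = arctan(7.6/14) = 28.50°
∠(j7.6 + 1.7) = arctan(7.6/1.7) = 77.39°
∠(j7.6 + 15.3) = arctan(7.6/15.3) = 26.42°
∠T(j7.6) = 28.50° − (77.39° + 26.42°) = -75.31°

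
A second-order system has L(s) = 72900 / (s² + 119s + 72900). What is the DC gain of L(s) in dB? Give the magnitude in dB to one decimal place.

0.0 dB

L(0) = 72900 / 72900 = 1
20 log₁₀(1) = 0.00 dB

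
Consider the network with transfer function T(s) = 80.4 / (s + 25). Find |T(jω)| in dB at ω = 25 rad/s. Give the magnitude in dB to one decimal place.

7.1 dB

|j25 + 25| = √(25² + 25²) = 35.36
|T(j25)| = 80.4 / 35.36 = 2.2741
20 log₁₀(2.2741) = 7.14 dB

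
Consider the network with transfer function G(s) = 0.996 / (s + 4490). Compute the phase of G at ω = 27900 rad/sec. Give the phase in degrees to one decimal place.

∠(j27900 + 4490) = arctan(27900/4490) = 80.86°
∠G(j27900) = −80.86° = -80.86°

-80.9°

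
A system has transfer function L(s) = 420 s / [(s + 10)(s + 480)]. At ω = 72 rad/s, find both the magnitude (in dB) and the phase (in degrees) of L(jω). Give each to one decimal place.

|j72| = 72
|j72 + 10| = √(72² + 10²) = 72.69
|j72 + 480| = √(72² + 480²) = 485.4
|L(j72)| = 420 × 72 / (72.69 × 485.4) = 0.85709
20 log₁₀(0.85709) = -1.34 dB
∠(j72) = 90.00°
∠(j72 + 10) = arctan(72/10) = 82.09°
∠(j72 + 480) = arctan(72/480) = 8.53°
∠L(j72) = 90.00° − (82.09° + 8.53°) = -0.62°

|L| = -1.3 dB, ∠L = -0.6 deg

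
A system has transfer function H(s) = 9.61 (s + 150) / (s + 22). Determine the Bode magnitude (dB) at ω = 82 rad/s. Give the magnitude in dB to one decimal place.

25.7 dB

|j82 + 150| = √(82² + 150²) = 171
|j82 + 22| = √(82² + 22²) = 84.9
|H(j82)| = 9.61 × 171 / 84.9 = 19.35
20 log₁₀(19.35) = 25.73 dB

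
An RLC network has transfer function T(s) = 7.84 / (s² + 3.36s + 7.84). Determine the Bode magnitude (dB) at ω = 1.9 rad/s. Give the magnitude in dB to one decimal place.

|(j1.9)² + 3.36(j1.9) + 7.84| = |4.23 + j6.384| = 7.658
|T(j1.9)| = 7.84 / 7.658 = 1.0237
20 log₁₀(1.0237) = 0.20 dB

0.2 dB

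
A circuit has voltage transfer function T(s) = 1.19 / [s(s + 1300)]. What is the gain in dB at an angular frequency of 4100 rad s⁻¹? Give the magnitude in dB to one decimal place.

-143.4 dB

|j4100 + 1300| = √(4100² + 1300²) = 4301
|j4100| = 4100
|T(j4100)| = 1.19 / (4301 × 4100) = 6.748e-08
20 log₁₀(6.748e-08) = -143.42 dB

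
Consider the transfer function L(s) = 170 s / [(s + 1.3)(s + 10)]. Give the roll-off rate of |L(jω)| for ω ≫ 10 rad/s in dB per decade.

With 1 zero and 2 poles, the high-frequency asymptotic slope is 20 × (1 − 2) = -20 dB/decade.

-20 dB/decade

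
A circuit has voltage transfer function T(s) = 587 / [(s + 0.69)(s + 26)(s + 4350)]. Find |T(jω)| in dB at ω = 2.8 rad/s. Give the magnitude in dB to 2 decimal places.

|j2.8 + 0.69| = √(2.8² + 0.69²) = 2.884
|j2.8 + 26| = √(2.8² + 26²) = 26.15
|j2.8 + 4350| = √(2.8² + 4350²) = 4350
|T(j2.8)| = 587 / (2.884 × 26.15 × 4350) = 0.0017894
20 log₁₀(0.0017894) = -54.946 dB

-54.95 dB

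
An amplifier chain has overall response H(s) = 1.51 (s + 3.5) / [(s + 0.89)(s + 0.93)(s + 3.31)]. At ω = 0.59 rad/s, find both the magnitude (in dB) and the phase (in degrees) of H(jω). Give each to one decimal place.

|j0.59 + 3.5| = √(0.59² + 3.5²) = 3.549
|j0.59 + 0.89| = √(0.59² + 0.89²) = 1.068
|j0.59 + 0.93| = √(0.59² + 0.93²) = 1.101
|j0.59 + 3.31| = √(0.59² + 3.31²) = 3.362
|H(j0.59)| = 1.51 × 3.549 / (1.068 × 1.101 × 3.362) = 1.3555
20 log₁₀(1.3555) = 2.64 dB
∠(j0.59 + 3.5) = arctan(0.59/3.5) = 9.57°
∠(j0.59 + 0.89) = arctan(0.59/0.89) = 33.54°
∠(j0.59 + 0.93) = arctan(0.59/0.93) = 32.39°
∠(j0.59 + 3.31) = arctan(0.59/3.31) = 10.11°
∠H(j0.59) = 9.57° − (33.54° + 32.39° + 10.11°) = -66.47°

|H| = 2.6 dB, ∠H = -66.5°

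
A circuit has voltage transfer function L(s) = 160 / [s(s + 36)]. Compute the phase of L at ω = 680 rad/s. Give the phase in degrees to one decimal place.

∠(j680 + 36) = arctan(680/36) = 86.97°
∠(j680) = 90.00°
∠L(j680) = − (86.97° + 90.00°) = -176.97°

-177.0°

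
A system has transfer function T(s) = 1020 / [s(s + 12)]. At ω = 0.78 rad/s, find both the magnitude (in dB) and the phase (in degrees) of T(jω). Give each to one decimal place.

|j0.78 + 12| = √(0.78² + 12²) = 12.03
|j0.78| = 0.78
|T(j0.78)| = 1020 / (12.03 × 0.78) = 108.74
20 log₁₀(108.74) = 40.73 dB
∠(j0.78 + 12) = arctan(0.78/12) = 3.72°
∠(j0.78) = 90.00°
∠T(j0.78) = − (3.72° + 90.00°) = -93.72°

|T| = 40.7 dB, ∠T = -93.7°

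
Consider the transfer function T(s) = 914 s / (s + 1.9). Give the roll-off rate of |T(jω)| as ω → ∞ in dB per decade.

0 dB/decade

With 1 zero and 1 pole, the high-frequency asymptotic slope is 20 × (1 − 1) = 0 dB/decade.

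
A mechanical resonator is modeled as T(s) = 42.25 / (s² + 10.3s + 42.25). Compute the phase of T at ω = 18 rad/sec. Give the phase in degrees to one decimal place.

∠[(j18)² + 10.3(j18) + 42.25] = ∠[-281.75 + j185.4] = 146.65°
∠T(j18) = −146.65° = -146.65°

-146.7°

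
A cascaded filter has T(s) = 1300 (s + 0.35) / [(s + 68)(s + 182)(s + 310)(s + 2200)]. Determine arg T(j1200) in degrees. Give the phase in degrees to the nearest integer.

-182°

∠(j1200 + 0.35) = arctan(1200/0.35) = 89.98°
∠(j1200 + 68) = arctan(1200/68) = 86.76°
∠(j1200 + 182) = arctan(1200/182) = 81.38°
∠(j1200 + 310) = arctan(1200/310) = 75.52°
∠(j1200 + 2200) = arctan(1200/2200) = 28.61°
∠T(j1200) = 89.98° − (86.76° + 81.38° + 75.52° + 28.61°) = -182.28°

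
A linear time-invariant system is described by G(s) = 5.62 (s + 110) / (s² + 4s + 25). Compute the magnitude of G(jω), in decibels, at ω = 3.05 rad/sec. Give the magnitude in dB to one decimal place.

|j3.05 + 110| = √(3.05² + 110²) = 110
|(j3.05)² + 4(j3.05) + 25| = |15.698 + j12.2| = 19.88
|G(j3.05)| = 5.62 × 110 / 19.88 = 31.107
20 log₁₀(31.107) = 29.86 dB

29.9 dB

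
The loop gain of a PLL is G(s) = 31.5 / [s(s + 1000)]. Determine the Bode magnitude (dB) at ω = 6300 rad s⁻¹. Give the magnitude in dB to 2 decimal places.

-122.12 dB

|j6300 + 1000| = √(6300² + 1000²) = 6379
|j6300| = 6300
|G(j6300)| = 31.5 / (6379 × 6300) = 7.8384e-07
20 log₁₀(7.8384e-07) = -122.115 dB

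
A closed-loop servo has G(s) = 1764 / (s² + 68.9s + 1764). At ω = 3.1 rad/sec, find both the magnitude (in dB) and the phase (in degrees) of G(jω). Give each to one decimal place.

|(j3.1)² + 68.9(j3.1) + 1764| = |1754.4 + j213.59| = 1767
|G(j3.1)| = 1764 / 1767 = 0.99811
20 log₁₀(0.99811) = -0.02 dB
∠[(j3.1)² + 68.9(j3.1) + 1764] = ∠[1754.4 + j213.59] = 6.94°
∠G(j3.1) = −6.94° = -6.94°

|G| = -0.0 dB, ∠G = -6.9 deg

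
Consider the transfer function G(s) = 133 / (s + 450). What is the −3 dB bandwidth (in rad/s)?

For a single-pole low-pass, the −3 dB point is at the pole: ω = 450 rad/s.

450 rad/s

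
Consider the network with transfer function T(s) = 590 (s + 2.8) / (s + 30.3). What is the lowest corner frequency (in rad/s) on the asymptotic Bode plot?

Break frequencies occur at each pole and zero magnitude: 2.8 rad/s, 30.3 rad/s.
The lowest is 2.8 rad/s.

2.8 rad/s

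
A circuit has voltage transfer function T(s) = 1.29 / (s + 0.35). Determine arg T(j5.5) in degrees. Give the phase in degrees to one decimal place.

∠(j5.5 + 0.35) = arctan(5.5/0.35) = 86.36°
∠T(j5.5) = −86.36° = -86.36°

-86.4°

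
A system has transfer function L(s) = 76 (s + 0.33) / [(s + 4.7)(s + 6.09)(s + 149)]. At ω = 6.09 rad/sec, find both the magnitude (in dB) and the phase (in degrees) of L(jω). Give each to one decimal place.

|j6.09 + 0.33| = √(6.09² + 0.33²) = 6.099
|j6.09 + 4.7| = √(6.09² + 4.7²) = 7.693
|j6.09 + 6.09| = √(6.09² + 6.09²) = 8.613
|j6.09 + 149| = √(6.09² + 149²) = 149.1
|L(j6.09)| = 76 × 6.099 / (7.693 × 8.613 × 149.1) = 0.046914
20 log₁₀(0.046914) = -26.57 dB
∠(j6.09 + 0.33) = arctan(6.09/0.33) = 86.90°
∠(j6.09 + 4.7) = arctan(6.09/4.7) = 52.34°
∠(j6.09 + 6.09) = arctan(6.09/6.09) = 45.00°
∠(j6.09 + 149) = arctan(6.09/149) = 2.34°
∠L(j6.09) = 86.90° − (52.34° + 45.00° + 2.34°) = -12.78°

|L| = -26.6 dB, ∠L = -12.8 deg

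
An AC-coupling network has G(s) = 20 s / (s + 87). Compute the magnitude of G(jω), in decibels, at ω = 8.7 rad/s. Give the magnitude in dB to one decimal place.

|j8.7| = 8.7
|j8.7 + 87| = √(8.7² + 87²) = 87.43
|G(j8.7)| = 20 × 8.7 / 87.43 = 1.9901
20 log₁₀(1.9901) = 5.98 dB

6.0 dB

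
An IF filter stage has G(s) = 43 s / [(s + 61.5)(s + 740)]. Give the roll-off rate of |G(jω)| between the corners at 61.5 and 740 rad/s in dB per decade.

In this band the factors already past their corner are: 1 differentiator zero, pole at 61.5; net slope = 0 dB/decade.

0 dB/decade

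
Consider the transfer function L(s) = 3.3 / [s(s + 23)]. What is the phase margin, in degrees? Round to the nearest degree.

Gain crossover: |L(jω)| = 1 at ω ≈ 0.143 rad s⁻¹.
∠L(j0.143) = −90° − arctan(0.143/23) ≈ -90.36°
PM = 180° + (-90.36°) = 89.64°

90°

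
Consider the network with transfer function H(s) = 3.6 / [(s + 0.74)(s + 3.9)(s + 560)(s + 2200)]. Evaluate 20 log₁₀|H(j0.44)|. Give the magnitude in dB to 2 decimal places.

-121.26 dB

|j0.44 + 0.74| = √(0.44² + 0.74²) = 0.8609
|j0.44 + 3.9| = √(0.44² + 3.9²) = 3.925
|j0.44 + 560| = √(0.44² + 560²) = 560
|j0.44 + 2200| = √(0.44² + 2200²) = 2200
|H(j0.44)| = 3.6 / (0.8609 × 3.925 × 560 × 2200) = 8.6479e-07
20 log₁₀(8.6479e-07) = -121.262 dB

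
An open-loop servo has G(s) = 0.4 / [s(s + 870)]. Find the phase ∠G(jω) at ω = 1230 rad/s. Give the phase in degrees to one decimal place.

-144.7 deg

∠(j1230 + 870) = arctan(1230/870) = 54.73°
∠(j1230) = 90.00°
∠G(j1230) = − (54.73° + 90.00°) = -144.73°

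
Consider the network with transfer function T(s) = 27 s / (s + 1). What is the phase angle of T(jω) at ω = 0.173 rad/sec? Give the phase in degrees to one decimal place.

80.2°

∠(j0.173) = 90.00°
∠(j0.173 + 1) = arctan(0.173/1) = 9.82°
∠T(j0.173) = 90.00° − 9.82° = 80.18°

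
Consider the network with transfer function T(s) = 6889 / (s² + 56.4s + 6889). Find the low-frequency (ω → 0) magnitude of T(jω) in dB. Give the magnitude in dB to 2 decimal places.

T(0) = 6889 / 6889 = 1
20 log₁₀(1) = 0.000 dB

0.00 dB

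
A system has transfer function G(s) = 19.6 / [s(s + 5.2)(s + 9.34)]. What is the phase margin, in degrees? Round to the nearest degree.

83°

Gain crossover: |G(jω)| = 1 at ω ≈ 0.402 rad/sec.
∠G(j0.402) = −90° − arctan(0.402/5.2) − arctan(0.402/9.34) ≈ -96.88°
PM = 180° + (-96.88°) = 83.12°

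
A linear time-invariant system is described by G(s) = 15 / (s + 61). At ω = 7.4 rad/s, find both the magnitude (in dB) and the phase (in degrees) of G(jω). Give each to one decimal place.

|j7.4 + 61| = √(7.4² + 61²) = 61.45
|G(j7.4)| = 15 / 61.45 = 0.24411
20 log₁₀(0.24411) = -12.25 dB
∠(j7.4 + 61) = arctan(7.4/61) = 6.92°
∠G(j7.4) = −6.92° = -6.92°

|G| = -12.2 dB, ∠G = -6.9°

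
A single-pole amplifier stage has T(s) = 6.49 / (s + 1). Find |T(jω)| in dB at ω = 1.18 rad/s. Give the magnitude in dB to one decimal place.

|j1.18 + 1| = √(1.18² + 1²) = 1.547
|T(j1.18)| = 6.49 / 1.547 = 4.1959
20 log₁₀(4.1959) = 12.46 dB

12.5 dB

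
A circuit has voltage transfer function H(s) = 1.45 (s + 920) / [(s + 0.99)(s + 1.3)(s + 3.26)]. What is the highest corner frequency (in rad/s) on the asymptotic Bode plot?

920 rad/s

Break frequencies occur at each pole and zero magnitude: 0.99 rad/s, 1.3 rad/s, 3.26 rad/s, 920 rad/s.
The highest is 920 rad/s.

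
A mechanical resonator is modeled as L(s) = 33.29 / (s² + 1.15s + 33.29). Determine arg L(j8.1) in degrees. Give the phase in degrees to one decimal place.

-163.9°

∠[(j8.1)² + 1.15(j8.1) + 33.29] = ∠[-32.32 + j9.315] = 163.92°
∠L(j8.1) = −163.92° = -163.92°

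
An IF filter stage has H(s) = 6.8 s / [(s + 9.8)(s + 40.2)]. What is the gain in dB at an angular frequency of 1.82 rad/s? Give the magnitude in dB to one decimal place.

-30.2 dB

|j1.82| = 1.82
|j1.82 + 9.8| = √(1.82² + 9.8²) = 9.968
|j1.82 + 40.2| = √(1.82² + 40.2²) = 40.24
|H(j1.82)| = 6.8 × 1.82 / (9.968 × 40.24) = 0.030855
20 log₁₀(0.030855) = -30.21 dB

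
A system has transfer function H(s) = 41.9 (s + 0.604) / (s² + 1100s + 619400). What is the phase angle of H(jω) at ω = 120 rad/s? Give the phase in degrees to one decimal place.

∠(j120 + 0.604) = arctan(120/0.604) = 89.71°
∠[(j120)² + 1100(j120) + 619400] = ∠[6.05e+05 + j1.32e+05] = 12.31°
∠H(j120) = 89.71° − 12.31° = 77.40°

77.4°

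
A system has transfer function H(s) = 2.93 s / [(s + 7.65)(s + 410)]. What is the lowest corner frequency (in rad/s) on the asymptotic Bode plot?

7.65 rad/s

Break frequencies occur at each pole and zero magnitude: 7.65 rad/s, 410 rad/s.
The lowest is 7.65 rad/s.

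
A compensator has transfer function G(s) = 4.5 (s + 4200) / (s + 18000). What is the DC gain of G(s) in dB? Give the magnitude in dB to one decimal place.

0.4 dB

G(0) = 4.5 × 4200 / 18000 = 1.05
20 log₁₀(1.05) = 0.42 dB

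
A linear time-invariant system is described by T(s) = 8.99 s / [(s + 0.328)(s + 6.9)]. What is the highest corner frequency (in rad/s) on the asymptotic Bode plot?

Break frequencies occur at each pole and zero magnitude: 0.328 rad/s, 6.9 rad/s.
The highest is 6.9 rad/s.

6.9 rad/s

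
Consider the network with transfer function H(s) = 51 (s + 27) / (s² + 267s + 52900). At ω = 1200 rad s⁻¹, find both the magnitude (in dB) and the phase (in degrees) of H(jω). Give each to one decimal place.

|j1200 + 27| = √(1200² + 27²) = 1200
|(j1200)² + 267(j1200) + 52900| = |-1.3871e+06 + j3.204e+05| = 1.424e+06
|H(j1200)| = 51 × 1200 / 1.424e+06 = 0.043
20 log₁₀(0.043) = -27.33 dB
∠(j1200 + 27) = arctan(1200/27) = 88.71°
∠[(j1200)² + 267(j1200) + 52900] = ∠[-1.3871e+06 + j3.204e+05] = 166.99°
∠H(j1200) = 88.71° − 166.99° = -78.28°

|H| = -27.3 dB, ∠H = -78.3°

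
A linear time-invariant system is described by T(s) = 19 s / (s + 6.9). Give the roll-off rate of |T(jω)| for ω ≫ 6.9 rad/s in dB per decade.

0 dB/decade

With 1 zero and 1 pole, the high-frequency asymptotic slope is 20 × (1 − 1) = 0 dB/decade.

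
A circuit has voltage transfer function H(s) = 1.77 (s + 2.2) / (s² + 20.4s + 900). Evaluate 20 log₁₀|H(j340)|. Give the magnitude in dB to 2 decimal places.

|j340 + 2.2| = √(340² + 2.2²) = 340
|(j340)² + 20.4(j340) + 900| = |-1.147e+05 + j6936| = 1.149e+05
|H(j340)| = 1.77 × 340 / 1.149e+05 = 0.0052373
20 log₁₀(0.0052373) = -45.618 dB

-45.62 dB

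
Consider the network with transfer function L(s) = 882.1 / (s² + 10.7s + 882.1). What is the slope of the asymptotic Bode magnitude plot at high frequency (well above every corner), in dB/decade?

-40 dB/decade

With 0 zeros and 2 poles, the high-frequency asymptotic slope is 20 × (0 − 2) = -40 dB/decade.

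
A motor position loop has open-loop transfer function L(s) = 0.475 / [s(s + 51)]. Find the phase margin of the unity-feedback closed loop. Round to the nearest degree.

Gain crossover: |L(jω)| = 1 at ω ≈ 0.00931 rad s⁻¹.
∠L(j0.00931) = −90° − arctan(0.00931/51) ≈ -90.01°
PM = 180° + (-90.01°) = 89.99°

90°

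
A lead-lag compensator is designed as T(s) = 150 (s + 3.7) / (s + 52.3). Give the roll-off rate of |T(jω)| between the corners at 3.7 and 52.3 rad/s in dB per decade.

20 dB/decade

In this band the factors already past their corner are: zero at 3.7; net slope = 20 dB/decade.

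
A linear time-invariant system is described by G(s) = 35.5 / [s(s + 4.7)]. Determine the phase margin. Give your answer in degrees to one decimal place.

42.6°

Gain crossover: |G(jω)| = 1 at ω ≈ 5.11 rad/s.
∠G(j5.11) = −90° − arctan(5.11/4.7) ≈ -137.40°
PM = 180° + (-137.40°) = 42.60°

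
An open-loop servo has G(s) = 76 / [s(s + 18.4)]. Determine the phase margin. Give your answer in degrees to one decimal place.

Gain crossover: |G(jω)| = 1 at ω ≈ 4.03 rad s⁻¹.
∠G(j4.03) = −90° − arctan(4.03/18.4) ≈ -102.37°
PM = 180° + (-102.37°) = 77.63°

77.6°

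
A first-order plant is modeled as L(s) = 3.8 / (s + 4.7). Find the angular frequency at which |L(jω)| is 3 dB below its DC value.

4.7 rad s⁻¹

For a single-pole low-pass, the −3 dB point is at the pole: ω = 4.7 rad s⁻¹.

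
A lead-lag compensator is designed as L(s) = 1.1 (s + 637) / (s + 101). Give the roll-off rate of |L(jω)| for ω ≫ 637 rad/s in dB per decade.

0 dB/decade

With 1 zero and 1 pole, the high-frequency asymptotic slope is 20 × (1 − 1) = 0 dB/decade.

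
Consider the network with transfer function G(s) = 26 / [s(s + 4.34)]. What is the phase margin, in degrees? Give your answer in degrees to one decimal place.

45.5 deg

Gain crossover: |G(jω)| = 1 at ω ≈ 4.27 rad s⁻¹.
∠G(j4.27) = −90° − arctan(4.27/4.34) ≈ -134.54°
PM = 180° + (-134.54°) = 45.46°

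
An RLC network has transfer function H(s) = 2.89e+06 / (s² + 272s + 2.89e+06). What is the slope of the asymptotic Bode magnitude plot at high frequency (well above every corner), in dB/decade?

-40 dB/decade

With 0 zeros and 2 poles, the high-frequency asymptotic slope is 20 × (0 − 2) = -40 dB/decade.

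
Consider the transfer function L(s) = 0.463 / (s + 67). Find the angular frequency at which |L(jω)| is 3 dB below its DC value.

67 rad/sec

For a single-pole low-pass, the −3 dB point is at the pole: ω = 67 rad/sec.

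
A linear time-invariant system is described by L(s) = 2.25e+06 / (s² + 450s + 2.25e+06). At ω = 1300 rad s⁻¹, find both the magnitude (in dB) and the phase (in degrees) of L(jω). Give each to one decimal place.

|L| = 8.9 dB, ∠L = -46.3°

|(j1300)² + 450(j1300) + 2.25e+06| = |5.6e+05 + j5.85e+05| = 8.098e+05
|L(j1300)| = 2.25e+06 / 8.098e+05 = 2.7784
20 log₁₀(2.7784) = 8.88 dB
∠[(j1300)² + 450(j1300) + 2.25e+06] = ∠[5.6e+05 + j5.85e+05] = 46.25°
∠L(j1300) = −46.25° = -46.25°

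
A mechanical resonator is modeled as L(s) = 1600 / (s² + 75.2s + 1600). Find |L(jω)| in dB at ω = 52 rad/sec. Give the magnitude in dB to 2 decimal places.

-8.10 dB

|(j52)² + 75.2(j52) + 1600| = |-1104 + j3910.4| = 4063
|L(j52)| = 1600 / 4063 = 0.39377
20 log₁₀(0.39377) = -8.095 dB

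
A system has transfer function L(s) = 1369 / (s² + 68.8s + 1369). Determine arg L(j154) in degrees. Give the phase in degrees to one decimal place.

∠[(j154)² + 68.8(j154) + 1369] = ∠[-22347 + j10595] = 154.63°
∠L(j154) = −154.63° = -154.63°

-154.6°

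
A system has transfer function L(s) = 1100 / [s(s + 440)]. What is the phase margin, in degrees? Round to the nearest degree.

Gain crossover: |L(jω)| = 1 at ω ≈ 2.5 rad/sec.
∠L(j2.5) = −90° − arctan(2.5/440) ≈ -90.33°
PM = 180° + (-90.33°) = 89.67°

90°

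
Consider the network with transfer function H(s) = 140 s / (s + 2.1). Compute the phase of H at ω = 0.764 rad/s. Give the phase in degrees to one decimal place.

70.0°

∠(j0.764) = 90.00°
∠(j0.764 + 2.1) = arctan(0.764/2.1) = 19.99°
∠H(j0.764) = 90.00° − 19.99° = 70.01°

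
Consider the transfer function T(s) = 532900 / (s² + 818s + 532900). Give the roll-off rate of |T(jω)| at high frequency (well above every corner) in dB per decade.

-40 dB/decade

With 0 zeros and 2 poles, the high-frequency asymptotic slope is 20 × (0 − 2) = -40 dB/decade.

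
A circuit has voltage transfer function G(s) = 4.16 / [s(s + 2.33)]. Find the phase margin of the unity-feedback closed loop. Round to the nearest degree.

Gain crossover: |G(jω)| = 1 at ω ≈ 1.5 rad/s.
∠G(j1.5) = −90° − arctan(1.5/2.33) ≈ -122.79°
PM = 180° + (-122.79°) = 57.21°

57°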